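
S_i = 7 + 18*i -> [7, 25, 43, 61, 79]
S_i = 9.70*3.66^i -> [9.7, 35.5, 129.94, 475.57, 1740.59]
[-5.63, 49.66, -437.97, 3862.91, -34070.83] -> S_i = -5.63*(-8.82)^i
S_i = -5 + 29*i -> [-5, 24, 53, 82, 111]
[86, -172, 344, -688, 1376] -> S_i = 86*-2^i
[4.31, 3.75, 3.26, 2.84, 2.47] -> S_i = 4.31*0.87^i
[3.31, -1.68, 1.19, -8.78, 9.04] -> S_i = Random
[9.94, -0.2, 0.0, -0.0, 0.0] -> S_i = 9.94*(-0.02)^i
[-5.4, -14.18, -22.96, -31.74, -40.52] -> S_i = -5.40 + -8.78*i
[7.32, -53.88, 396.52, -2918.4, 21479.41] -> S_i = 7.32*(-7.36)^i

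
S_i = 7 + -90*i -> [7, -83, -173, -263, -353]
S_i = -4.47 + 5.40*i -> [-4.47, 0.93, 6.33, 11.73, 17.13]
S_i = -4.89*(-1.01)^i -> [-4.89, 4.94, -4.99, 5.04, -5.09]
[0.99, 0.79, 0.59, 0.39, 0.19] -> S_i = 0.99 + -0.20*i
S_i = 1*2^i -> [1, 2, 4, 8, 16]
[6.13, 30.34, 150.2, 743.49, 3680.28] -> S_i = 6.13*4.95^i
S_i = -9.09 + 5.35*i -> [-9.09, -3.74, 1.61, 6.96, 12.31]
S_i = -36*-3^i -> [-36, 108, -324, 972, -2916]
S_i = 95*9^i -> [95, 855, 7695, 69255, 623295]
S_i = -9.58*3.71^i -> [-9.58, -35.54, -131.86, -489.2, -1814.94]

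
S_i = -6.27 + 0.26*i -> [-6.27, -6.01, -5.75, -5.49, -5.23]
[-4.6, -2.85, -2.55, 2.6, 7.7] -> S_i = Random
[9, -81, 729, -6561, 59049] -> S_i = 9*-9^i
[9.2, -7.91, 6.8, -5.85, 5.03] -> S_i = 9.20*(-0.86)^i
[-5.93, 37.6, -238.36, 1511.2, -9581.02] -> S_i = -5.93*(-6.34)^i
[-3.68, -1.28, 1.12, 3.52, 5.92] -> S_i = -3.68 + 2.40*i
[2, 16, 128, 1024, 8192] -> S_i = 2*8^i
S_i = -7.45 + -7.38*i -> [-7.45, -14.83, -22.21, -29.59, -36.97]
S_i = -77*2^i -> [-77, -154, -308, -616, -1232]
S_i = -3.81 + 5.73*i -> [-3.81, 1.92, 7.65, 13.38, 19.11]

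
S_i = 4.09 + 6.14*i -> [4.09, 10.23, 16.37, 22.51, 28.65]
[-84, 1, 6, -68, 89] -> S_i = Random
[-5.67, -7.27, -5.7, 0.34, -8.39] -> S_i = Random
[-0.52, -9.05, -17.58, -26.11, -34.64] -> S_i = -0.52 + -8.53*i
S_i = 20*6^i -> [20, 120, 720, 4320, 25920]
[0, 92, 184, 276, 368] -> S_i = 0 + 92*i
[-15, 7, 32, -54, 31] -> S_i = Random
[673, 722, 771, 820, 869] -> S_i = 673 + 49*i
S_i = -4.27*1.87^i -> [-4.27, -7.98, -14.93, -27.92, -52.21]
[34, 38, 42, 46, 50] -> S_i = 34 + 4*i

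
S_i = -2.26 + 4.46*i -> [-2.26, 2.2, 6.66, 11.12, 15.58]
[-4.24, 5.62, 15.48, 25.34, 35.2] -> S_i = -4.24 + 9.86*i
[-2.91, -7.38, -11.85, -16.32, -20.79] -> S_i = -2.91 + -4.47*i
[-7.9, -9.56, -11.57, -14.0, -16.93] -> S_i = -7.90*1.21^i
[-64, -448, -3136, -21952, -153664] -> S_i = -64*7^i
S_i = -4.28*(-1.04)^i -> [-4.28, 4.45, -4.63, 4.81, -5.01]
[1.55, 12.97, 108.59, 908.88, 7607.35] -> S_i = 1.55*8.37^i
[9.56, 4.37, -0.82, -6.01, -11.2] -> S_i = 9.56 + -5.19*i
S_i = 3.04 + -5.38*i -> [3.04, -2.34, -7.72, -13.1, -18.48]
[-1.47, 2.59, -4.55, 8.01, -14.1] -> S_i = -1.47*(-1.76)^i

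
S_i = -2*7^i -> [-2, -14, -98, -686, -4802]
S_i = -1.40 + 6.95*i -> [-1.4, 5.55, 12.5, 19.45, 26.4]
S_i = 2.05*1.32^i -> [2.05, 2.71, 3.57, 4.71, 6.22]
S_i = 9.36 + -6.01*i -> [9.36, 3.35, -2.66, -8.67, -14.68]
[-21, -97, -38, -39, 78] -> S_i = Random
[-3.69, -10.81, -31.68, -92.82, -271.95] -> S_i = -3.69*2.93^i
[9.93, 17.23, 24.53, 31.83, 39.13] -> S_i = 9.93 + 7.30*i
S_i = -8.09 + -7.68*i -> [-8.09, -15.77, -23.45, -31.13, -38.81]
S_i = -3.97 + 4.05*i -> [-3.97, 0.08, 4.13, 8.18, 12.23]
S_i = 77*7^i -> [77, 539, 3773, 26411, 184877]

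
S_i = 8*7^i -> [8, 56, 392, 2744, 19208]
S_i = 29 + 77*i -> [29, 106, 183, 260, 337]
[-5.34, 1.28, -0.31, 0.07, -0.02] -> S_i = -5.34*(-0.24)^i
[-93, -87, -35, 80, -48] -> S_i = Random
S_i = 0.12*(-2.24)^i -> [0.12, -0.27, 0.6, -1.35, 3.02]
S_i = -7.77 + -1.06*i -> [-7.77, -8.83, -9.89, -10.95, -12.01]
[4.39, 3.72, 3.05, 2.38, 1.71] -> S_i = 4.39 + -0.67*i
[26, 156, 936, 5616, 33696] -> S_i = 26*6^i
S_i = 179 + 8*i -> [179, 187, 195, 203, 211]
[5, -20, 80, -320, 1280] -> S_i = 5*-4^i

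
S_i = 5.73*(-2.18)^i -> [5.73, -12.49, 27.23, -59.36, 129.41]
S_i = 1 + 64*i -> [1, 65, 129, 193, 257]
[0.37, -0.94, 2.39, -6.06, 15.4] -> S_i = 0.37*(-2.54)^i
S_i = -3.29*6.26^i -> [-3.29, -20.6, -128.93, -807.08, -5052.35]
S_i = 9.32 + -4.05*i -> [9.32, 5.27, 1.22, -2.83, -6.88]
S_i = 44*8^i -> [44, 352, 2816, 22528, 180224]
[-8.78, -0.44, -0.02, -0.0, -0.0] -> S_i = -8.78*0.05^i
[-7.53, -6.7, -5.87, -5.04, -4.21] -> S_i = -7.53 + 0.83*i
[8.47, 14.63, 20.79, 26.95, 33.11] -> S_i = 8.47 + 6.16*i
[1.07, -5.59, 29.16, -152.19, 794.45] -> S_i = 1.07*(-5.22)^i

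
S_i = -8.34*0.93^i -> [-8.34, -7.76, -7.21, -6.71, -6.24]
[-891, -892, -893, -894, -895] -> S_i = -891 + -1*i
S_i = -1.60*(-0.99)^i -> [-1.6, 1.58, -1.57, 1.55, -1.54]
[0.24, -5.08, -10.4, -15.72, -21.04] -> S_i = 0.24 + -5.32*i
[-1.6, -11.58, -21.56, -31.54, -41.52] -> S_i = -1.60 + -9.98*i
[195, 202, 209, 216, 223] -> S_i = 195 + 7*i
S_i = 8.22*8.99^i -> [8.22, 73.9, 664.34, 5972.43, 53692.12]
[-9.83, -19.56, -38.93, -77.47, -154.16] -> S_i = -9.83*1.99^i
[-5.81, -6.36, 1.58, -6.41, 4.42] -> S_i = Random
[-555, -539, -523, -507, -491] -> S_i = -555 + 16*i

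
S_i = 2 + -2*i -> [2, 0, -2, -4, -6]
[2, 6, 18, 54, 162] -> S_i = 2*3^i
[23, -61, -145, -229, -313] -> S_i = 23 + -84*i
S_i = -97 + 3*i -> [-97, -94, -91, -88, -85]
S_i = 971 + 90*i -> [971, 1061, 1151, 1241, 1331]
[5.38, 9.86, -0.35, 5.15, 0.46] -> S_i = Random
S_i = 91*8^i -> [91, 728, 5824, 46592, 372736]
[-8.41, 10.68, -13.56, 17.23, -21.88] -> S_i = -8.41*(-1.27)^i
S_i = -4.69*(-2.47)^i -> [-4.69, 11.58, -28.61, 70.67, -174.57]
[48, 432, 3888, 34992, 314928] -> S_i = 48*9^i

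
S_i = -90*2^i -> [-90, -180, -360, -720, -1440]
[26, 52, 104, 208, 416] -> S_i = 26*2^i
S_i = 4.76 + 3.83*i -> [4.76, 8.59, 12.42, 16.25, 20.08]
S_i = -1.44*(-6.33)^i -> [-1.44, 9.12, -57.7, 365.24, -2311.94]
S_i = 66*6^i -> [66, 396, 2376, 14256, 85536]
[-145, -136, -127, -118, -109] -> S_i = -145 + 9*i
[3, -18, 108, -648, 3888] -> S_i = 3*-6^i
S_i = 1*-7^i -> [1, -7, 49, -343, 2401]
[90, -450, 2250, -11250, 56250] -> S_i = 90*-5^i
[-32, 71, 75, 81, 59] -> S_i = Random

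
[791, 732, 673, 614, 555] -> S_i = 791 + -59*i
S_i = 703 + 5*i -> [703, 708, 713, 718, 723]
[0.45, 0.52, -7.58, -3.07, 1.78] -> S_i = Random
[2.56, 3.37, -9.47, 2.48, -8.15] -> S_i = Random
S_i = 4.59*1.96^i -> [4.59, 9.0, 17.63, 34.56, 67.74]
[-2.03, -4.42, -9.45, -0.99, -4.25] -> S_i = Random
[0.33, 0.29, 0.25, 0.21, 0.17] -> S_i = 0.33 + -0.04*i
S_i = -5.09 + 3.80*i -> [-5.09, -1.29, 2.51, 6.31, 10.11]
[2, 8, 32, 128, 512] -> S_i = 2*4^i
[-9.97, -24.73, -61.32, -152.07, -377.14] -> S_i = -9.97*2.48^i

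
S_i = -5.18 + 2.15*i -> [-5.18, -3.03, -0.88, 1.27, 3.42]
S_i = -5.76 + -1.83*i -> [-5.76, -7.59, -9.42, -11.25, -13.08]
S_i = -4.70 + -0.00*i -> [-4.7, -4.7, -4.7, -4.7, -4.7]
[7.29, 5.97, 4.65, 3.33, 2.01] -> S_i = 7.29 + -1.32*i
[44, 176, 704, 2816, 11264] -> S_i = 44*4^i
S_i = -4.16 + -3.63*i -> [-4.16, -7.79, -11.42, -15.05, -18.68]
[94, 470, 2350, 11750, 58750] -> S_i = 94*5^i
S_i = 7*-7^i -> [7, -49, 343, -2401, 16807]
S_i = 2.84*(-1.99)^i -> [2.84, -5.65, 11.25, -22.38, 44.54]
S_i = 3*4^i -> [3, 12, 48, 192, 768]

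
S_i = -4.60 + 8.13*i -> [-4.6, 3.53, 11.66, 19.79, 27.92]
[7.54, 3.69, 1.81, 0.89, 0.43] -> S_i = 7.54*0.49^i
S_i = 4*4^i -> [4, 16, 64, 256, 1024]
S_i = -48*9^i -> [-48, -432, -3888, -34992, -314928]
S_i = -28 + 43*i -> [-28, 15, 58, 101, 144]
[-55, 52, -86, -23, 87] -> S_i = Random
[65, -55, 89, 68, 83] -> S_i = Random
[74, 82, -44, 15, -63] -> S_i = Random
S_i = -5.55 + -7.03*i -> [-5.55, -12.58, -19.61, -26.64, -33.67]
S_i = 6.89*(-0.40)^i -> [6.89, -2.76, 1.1, -0.44, 0.18]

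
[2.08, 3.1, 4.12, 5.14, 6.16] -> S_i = 2.08 + 1.02*i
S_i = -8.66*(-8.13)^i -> [-8.66, 70.41, -572.4, 4653.61, -37833.81]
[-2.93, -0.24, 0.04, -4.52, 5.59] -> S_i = Random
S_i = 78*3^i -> [78, 234, 702, 2106, 6318]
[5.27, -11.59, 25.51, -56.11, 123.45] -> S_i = 5.27*(-2.20)^i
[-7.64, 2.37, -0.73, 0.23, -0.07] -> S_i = -7.64*(-0.31)^i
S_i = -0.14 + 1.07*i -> [-0.14, 0.93, 2.0, 3.07, 4.14]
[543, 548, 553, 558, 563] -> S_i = 543 + 5*i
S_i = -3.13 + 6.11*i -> [-3.13, 2.98, 9.09, 15.2, 21.31]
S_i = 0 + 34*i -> [0, 34, 68, 102, 136]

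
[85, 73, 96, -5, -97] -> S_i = Random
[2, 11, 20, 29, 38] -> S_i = 2 + 9*i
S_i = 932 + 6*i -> [932, 938, 944, 950, 956]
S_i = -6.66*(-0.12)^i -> [-6.66, 0.8, -0.1, 0.01, -0.0]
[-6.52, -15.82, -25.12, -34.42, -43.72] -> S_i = -6.52 + -9.30*i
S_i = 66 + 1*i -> [66, 67, 68, 69, 70]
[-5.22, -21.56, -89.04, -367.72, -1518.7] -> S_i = -5.22*4.13^i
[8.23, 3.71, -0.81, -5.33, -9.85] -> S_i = 8.23 + -4.52*i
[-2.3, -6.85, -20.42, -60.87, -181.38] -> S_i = -2.30*2.98^i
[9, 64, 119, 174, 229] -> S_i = 9 + 55*i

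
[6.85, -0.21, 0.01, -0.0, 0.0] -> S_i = 6.85*(-0.03)^i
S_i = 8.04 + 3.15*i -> [8.04, 11.19, 14.34, 17.49, 20.64]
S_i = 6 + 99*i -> [6, 105, 204, 303, 402]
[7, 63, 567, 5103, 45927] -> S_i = 7*9^i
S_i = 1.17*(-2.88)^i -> [1.17, -3.37, 9.7, -27.95, 80.49]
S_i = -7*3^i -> [-7, -21, -63, -189, -567]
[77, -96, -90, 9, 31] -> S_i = Random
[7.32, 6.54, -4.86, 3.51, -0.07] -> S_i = Random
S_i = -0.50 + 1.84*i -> [-0.5, 1.34, 3.18, 5.02, 6.86]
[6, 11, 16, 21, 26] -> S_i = 6 + 5*i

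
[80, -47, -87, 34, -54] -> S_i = Random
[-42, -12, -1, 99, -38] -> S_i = Random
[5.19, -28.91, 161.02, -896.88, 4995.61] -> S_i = 5.19*(-5.57)^i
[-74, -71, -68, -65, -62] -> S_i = -74 + 3*i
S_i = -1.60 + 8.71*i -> [-1.6, 7.11, 15.82, 24.53, 33.24]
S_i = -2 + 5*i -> [-2, 3, 8, 13, 18]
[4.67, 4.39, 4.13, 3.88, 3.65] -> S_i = 4.67*0.94^i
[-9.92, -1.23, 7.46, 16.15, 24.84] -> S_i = -9.92 + 8.69*i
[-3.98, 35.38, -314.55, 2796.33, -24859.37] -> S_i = -3.98*(-8.89)^i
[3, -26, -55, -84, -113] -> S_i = 3 + -29*i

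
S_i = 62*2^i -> [62, 124, 248, 496, 992]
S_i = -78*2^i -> [-78, -156, -312, -624, -1248]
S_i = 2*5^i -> [2, 10, 50, 250, 1250]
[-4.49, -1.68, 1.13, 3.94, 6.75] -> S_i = -4.49 + 2.81*i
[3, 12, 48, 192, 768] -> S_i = 3*4^i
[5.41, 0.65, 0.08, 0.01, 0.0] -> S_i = 5.41*0.12^i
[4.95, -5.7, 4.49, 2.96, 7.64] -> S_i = Random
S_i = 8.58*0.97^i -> [8.58, 8.32, 8.07, 7.83, 7.6]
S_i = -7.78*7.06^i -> [-7.78, -54.93, -387.78, -2737.75, -19328.51]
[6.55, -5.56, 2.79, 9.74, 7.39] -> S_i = Random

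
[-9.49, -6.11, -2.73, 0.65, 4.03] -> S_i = -9.49 + 3.38*i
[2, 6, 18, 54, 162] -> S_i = 2*3^i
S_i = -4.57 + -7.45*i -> [-4.57, -12.02, -19.47, -26.92, -34.37]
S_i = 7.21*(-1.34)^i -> [7.21, -9.66, 12.95, -17.35, 23.25]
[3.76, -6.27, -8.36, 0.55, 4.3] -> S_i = Random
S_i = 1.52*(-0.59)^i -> [1.52, -0.9, 0.53, -0.31, 0.18]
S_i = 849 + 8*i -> [849, 857, 865, 873, 881]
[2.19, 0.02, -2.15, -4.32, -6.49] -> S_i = 2.19 + -2.17*i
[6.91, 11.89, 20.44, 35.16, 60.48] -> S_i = 6.91*1.72^i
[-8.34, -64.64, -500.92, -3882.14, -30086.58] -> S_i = -8.34*7.75^i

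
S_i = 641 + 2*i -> [641, 643, 645, 647, 649]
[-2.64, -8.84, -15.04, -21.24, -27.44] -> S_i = -2.64 + -6.20*i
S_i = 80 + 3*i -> [80, 83, 86, 89, 92]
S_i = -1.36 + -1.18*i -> [-1.36, -2.54, -3.72, -4.9, -6.08]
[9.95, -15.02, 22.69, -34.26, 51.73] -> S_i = 9.95*(-1.51)^i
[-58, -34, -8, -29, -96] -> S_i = Random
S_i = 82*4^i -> [82, 328, 1312, 5248, 20992]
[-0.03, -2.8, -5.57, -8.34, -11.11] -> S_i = -0.03 + -2.77*i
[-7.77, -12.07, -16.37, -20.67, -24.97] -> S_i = -7.77 + -4.30*i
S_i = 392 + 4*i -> [392, 396, 400, 404, 408]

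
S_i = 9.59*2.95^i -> [9.59, 28.29, 83.46, 246.2, 726.28]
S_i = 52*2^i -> [52, 104, 208, 416, 832]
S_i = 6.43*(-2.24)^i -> [6.43, -14.4, 32.26, -72.27, 161.88]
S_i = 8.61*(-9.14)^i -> [8.61, -78.7, 719.28, -6574.18, 60088.03]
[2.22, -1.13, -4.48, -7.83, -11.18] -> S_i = 2.22 + -3.35*i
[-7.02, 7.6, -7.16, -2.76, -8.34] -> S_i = Random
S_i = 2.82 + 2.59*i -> [2.82, 5.41, 8.0, 10.59, 13.18]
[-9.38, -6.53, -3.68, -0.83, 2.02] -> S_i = -9.38 + 2.85*i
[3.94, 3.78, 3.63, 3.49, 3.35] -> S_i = 3.94*0.96^i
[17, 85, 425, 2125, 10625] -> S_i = 17*5^i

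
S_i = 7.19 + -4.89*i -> [7.19, 2.3, -2.59, -7.48, -12.37]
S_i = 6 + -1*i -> [6, 5, 4, 3, 2]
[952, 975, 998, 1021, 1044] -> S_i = 952 + 23*i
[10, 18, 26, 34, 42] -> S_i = 10 + 8*i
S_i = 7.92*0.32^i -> [7.92, 2.53, 0.81, 0.26, 0.08]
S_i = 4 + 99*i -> [4, 103, 202, 301, 400]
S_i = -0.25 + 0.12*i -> [-0.25, -0.13, -0.01, 0.11, 0.23]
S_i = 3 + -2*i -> [3, 1, -1, -3, -5]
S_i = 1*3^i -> [1, 3, 9, 27, 81]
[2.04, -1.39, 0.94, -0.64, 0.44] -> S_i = 2.04*(-0.68)^i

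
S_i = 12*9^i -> [12, 108, 972, 8748, 78732]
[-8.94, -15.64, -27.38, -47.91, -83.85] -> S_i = -8.94*1.75^i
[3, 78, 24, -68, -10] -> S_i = Random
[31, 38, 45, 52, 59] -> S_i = 31 + 7*i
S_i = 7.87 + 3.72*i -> [7.87, 11.59, 15.31, 19.03, 22.75]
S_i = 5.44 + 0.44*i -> [5.44, 5.88, 6.32, 6.76, 7.2]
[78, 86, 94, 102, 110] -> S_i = 78 + 8*i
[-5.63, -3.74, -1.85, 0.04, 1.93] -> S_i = -5.63 + 1.89*i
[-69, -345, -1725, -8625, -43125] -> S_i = -69*5^i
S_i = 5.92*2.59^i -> [5.92, 15.33, 39.71, 102.85, 266.39]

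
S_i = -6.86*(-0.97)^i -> [-6.86, 6.65, -6.45, 6.26, -6.07]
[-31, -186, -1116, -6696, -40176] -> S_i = -31*6^i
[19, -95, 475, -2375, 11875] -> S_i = 19*-5^i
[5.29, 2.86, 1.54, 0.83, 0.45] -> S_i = 5.29*0.54^i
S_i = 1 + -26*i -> [1, -25, -51, -77, -103]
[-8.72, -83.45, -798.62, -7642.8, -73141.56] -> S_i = -8.72*9.57^i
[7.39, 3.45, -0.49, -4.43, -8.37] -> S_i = 7.39 + -3.94*i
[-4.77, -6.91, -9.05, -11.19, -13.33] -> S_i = -4.77 + -2.14*i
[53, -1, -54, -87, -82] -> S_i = Random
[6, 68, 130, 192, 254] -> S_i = 6 + 62*i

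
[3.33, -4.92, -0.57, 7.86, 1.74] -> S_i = Random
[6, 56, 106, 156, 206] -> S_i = 6 + 50*i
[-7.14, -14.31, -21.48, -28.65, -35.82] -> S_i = -7.14 + -7.17*i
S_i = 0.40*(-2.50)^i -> [0.4, -1.0, 2.5, -6.25, 15.62]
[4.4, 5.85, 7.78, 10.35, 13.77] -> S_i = 4.40*1.33^i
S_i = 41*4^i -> [41, 164, 656, 2624, 10496]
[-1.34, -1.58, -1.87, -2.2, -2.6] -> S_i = -1.34*1.18^i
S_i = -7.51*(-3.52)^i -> [-7.51, 26.44, -93.05, 327.54, -1152.95]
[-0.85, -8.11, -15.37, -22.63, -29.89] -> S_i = -0.85 + -7.26*i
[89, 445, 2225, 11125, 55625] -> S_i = 89*5^i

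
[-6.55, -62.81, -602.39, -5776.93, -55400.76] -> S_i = -6.55*9.59^i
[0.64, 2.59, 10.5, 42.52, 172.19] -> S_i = 0.64*4.05^i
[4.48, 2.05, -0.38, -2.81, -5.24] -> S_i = 4.48 + -2.43*i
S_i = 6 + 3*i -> [6, 9, 12, 15, 18]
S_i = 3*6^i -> [3, 18, 108, 648, 3888]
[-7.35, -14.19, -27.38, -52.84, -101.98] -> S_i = -7.35*1.93^i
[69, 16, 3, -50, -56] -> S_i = Random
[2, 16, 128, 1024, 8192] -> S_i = 2*8^i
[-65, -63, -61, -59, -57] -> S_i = -65 + 2*i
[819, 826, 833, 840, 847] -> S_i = 819 + 7*i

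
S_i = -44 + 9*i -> [-44, -35, -26, -17, -8]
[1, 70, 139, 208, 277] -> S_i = 1 + 69*i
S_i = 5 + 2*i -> [5, 7, 9, 11, 13]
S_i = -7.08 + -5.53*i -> [-7.08, -12.61, -18.14, -23.67, -29.2]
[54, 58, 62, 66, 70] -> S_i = 54 + 4*i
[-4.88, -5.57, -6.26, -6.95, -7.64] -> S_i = -4.88 + -0.69*i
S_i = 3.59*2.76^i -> [3.59, 9.91, 27.35, 75.48, 208.32]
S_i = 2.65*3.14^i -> [2.65, 8.32, 26.13, 82.04, 257.61]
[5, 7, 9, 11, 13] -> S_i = 5 + 2*i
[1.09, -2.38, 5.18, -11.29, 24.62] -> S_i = 1.09*(-2.18)^i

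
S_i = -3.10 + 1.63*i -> [-3.1, -1.47, 0.16, 1.79, 3.42]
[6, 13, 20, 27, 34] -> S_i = 6 + 7*i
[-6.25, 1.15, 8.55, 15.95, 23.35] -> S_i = -6.25 + 7.40*i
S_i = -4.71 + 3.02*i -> [-4.71, -1.69, 1.33, 4.35, 7.37]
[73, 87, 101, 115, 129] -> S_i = 73 + 14*i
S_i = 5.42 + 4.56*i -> [5.42, 9.98, 14.54, 19.1, 23.66]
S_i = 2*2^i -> [2, 4, 8, 16, 32]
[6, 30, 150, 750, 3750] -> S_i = 6*5^i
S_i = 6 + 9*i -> [6, 15, 24, 33, 42]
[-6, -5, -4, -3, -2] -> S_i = -6 + 1*i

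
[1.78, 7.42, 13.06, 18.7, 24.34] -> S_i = 1.78 + 5.64*i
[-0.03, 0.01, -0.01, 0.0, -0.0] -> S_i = -0.03*(-0.46)^i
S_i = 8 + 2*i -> [8, 10, 12, 14, 16]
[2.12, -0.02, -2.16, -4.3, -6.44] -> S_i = 2.12 + -2.14*i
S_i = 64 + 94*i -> [64, 158, 252, 346, 440]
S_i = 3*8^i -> [3, 24, 192, 1536, 12288]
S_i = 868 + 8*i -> [868, 876, 884, 892, 900]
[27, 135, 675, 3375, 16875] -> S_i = 27*5^i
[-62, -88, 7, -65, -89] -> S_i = Random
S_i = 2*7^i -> [2, 14, 98, 686, 4802]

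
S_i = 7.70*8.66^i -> [7.7, 66.68, 577.47, 5000.86, 43307.42]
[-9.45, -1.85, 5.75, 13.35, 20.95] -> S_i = -9.45 + 7.60*i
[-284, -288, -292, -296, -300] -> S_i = -284 + -4*i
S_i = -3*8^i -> [-3, -24, -192, -1536, -12288]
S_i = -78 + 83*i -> [-78, 5, 88, 171, 254]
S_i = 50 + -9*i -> [50, 41, 32, 23, 14]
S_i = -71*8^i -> [-71, -568, -4544, -36352, -290816]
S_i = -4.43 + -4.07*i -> [-4.43, -8.5, -12.57, -16.64, -20.71]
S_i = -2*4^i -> [-2, -8, -32, -128, -512]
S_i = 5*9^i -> [5, 45, 405, 3645, 32805]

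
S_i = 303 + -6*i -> [303, 297, 291, 285, 279]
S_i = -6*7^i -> [-6, -42, -294, -2058, -14406]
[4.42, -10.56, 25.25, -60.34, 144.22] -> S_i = 4.42*(-2.39)^i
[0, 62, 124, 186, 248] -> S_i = 0 + 62*i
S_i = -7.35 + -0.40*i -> [-7.35, -7.75, -8.15, -8.55, -8.95]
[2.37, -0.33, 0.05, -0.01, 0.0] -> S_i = 2.37*(-0.14)^i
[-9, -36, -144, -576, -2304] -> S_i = -9*4^i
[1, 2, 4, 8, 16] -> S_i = 1*2^i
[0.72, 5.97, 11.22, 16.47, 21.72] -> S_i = 0.72 + 5.25*i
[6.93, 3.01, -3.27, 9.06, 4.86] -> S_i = Random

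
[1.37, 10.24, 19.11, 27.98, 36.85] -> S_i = 1.37 + 8.87*i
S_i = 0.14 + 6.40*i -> [0.14, 6.54, 12.94, 19.34, 25.74]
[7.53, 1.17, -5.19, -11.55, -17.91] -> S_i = 7.53 + -6.36*i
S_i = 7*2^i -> [7, 14, 28, 56, 112]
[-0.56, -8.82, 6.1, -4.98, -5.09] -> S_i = Random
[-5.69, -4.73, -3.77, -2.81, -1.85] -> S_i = -5.69 + 0.96*i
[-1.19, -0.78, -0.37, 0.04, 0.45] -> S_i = -1.19 + 0.41*i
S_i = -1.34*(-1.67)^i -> [-1.34, 2.24, -3.74, 6.24, -10.42]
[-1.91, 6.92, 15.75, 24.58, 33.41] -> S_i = -1.91 + 8.83*i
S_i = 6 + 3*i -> [6, 9, 12, 15, 18]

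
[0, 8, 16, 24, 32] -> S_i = 0 + 8*i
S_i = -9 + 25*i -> [-9, 16, 41, 66, 91]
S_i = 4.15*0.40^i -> [4.15, 1.66, 0.66, 0.27, 0.11]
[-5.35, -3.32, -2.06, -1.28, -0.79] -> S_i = -5.35*0.62^i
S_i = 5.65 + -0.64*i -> [5.65, 5.01, 4.37, 3.73, 3.09]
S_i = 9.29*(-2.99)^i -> [9.29, -27.78, 83.05, -248.33, 742.51]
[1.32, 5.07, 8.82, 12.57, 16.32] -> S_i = 1.32 + 3.75*i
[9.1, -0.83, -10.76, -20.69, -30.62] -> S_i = 9.10 + -9.93*i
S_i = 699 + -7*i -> [699, 692, 685, 678, 671]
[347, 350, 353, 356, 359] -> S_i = 347 + 3*i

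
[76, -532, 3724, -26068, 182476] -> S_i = 76*-7^i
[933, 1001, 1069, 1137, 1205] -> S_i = 933 + 68*i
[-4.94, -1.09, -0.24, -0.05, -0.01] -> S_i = -4.94*0.22^i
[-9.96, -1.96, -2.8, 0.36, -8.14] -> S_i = Random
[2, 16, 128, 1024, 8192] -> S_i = 2*8^i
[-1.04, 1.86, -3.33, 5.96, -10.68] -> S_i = -1.04*(-1.79)^i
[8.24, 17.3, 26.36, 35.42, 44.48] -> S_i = 8.24 + 9.06*i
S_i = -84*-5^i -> [-84, 420, -2100, 10500, -52500]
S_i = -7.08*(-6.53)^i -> [-7.08, 46.23, -301.9, 1971.39, -12873.18]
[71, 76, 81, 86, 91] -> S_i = 71 + 5*i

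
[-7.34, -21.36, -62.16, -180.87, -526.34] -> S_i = -7.34*2.91^i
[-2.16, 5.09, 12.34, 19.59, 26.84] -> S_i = -2.16 + 7.25*i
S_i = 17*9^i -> [17, 153, 1377, 12393, 111537]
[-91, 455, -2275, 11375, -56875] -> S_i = -91*-5^i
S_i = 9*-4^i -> [9, -36, 144, -576, 2304]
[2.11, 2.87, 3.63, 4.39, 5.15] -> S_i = 2.11 + 0.76*i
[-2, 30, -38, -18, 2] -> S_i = Random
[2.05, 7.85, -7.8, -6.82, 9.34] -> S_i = Random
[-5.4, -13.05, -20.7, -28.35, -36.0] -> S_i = -5.40 + -7.65*i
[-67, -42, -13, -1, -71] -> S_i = Random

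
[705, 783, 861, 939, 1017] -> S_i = 705 + 78*i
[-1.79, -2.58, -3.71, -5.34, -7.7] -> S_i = -1.79*1.44^i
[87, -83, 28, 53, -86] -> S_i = Random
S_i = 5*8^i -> [5, 40, 320, 2560, 20480]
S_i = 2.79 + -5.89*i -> [2.79, -3.1, -8.99, -14.88, -20.77]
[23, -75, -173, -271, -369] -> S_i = 23 + -98*i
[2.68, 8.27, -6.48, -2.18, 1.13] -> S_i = Random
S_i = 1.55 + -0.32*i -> [1.55, 1.23, 0.91, 0.59, 0.27]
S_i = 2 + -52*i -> [2, -50, -102, -154, -206]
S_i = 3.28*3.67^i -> [3.28, 12.04, 44.18, 162.13, 595.03]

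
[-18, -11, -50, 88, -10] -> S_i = Random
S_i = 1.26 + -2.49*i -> [1.26, -1.23, -3.72, -6.21, -8.7]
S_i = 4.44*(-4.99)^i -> [4.44, -22.16, 110.56, -551.68, 2752.87]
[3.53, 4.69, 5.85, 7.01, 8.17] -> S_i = 3.53 + 1.16*i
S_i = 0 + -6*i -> [0, -6, -12, -18, -24]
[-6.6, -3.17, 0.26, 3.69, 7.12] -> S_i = -6.60 + 3.43*i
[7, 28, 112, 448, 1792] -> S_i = 7*4^i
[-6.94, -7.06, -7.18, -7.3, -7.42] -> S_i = -6.94 + -0.12*i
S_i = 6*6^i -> [6, 36, 216, 1296, 7776]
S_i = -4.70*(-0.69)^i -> [-4.7, 3.24, -2.24, 1.54, -1.07]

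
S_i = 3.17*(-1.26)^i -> [3.17, -3.99, 5.03, -6.34, 7.99]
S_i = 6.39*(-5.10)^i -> [6.39, -32.59, 166.2, -847.64, 4322.96]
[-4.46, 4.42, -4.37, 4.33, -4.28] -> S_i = -4.46*(-0.99)^i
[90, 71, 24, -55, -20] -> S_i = Random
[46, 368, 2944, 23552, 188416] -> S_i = 46*8^i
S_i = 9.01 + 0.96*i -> [9.01, 9.97, 10.93, 11.89, 12.85]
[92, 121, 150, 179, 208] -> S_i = 92 + 29*i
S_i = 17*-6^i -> [17, -102, 612, -3672, 22032]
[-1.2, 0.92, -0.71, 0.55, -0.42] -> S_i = -1.20*(-0.77)^i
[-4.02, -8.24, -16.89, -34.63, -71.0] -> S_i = -4.02*2.05^i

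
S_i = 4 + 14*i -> [4, 18, 32, 46, 60]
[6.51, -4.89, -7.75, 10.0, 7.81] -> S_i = Random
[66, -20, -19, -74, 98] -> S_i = Random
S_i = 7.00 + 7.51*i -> [7.0, 14.51, 22.02, 29.53, 37.04]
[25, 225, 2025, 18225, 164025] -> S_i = 25*9^i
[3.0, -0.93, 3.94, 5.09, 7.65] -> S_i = Random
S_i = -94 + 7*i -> [-94, -87, -80, -73, -66]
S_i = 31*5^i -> [31, 155, 775, 3875, 19375]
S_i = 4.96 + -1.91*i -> [4.96, 3.05, 1.14, -0.77, -2.68]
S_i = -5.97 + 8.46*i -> [-5.97, 2.49, 10.95, 19.41, 27.87]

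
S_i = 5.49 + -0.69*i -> [5.49, 4.8, 4.11, 3.42, 2.73]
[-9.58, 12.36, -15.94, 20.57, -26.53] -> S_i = -9.58*(-1.29)^i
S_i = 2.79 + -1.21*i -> [2.79, 1.58, 0.37, -0.84, -2.05]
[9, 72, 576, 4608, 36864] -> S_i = 9*8^i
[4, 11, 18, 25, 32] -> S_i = 4 + 7*i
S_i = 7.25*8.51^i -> [7.25, 61.7, 525.05, 4468.14, 38023.86]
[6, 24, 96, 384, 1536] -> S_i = 6*4^i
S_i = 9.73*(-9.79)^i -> [9.73, -95.26, 932.56, -9129.79, 89380.67]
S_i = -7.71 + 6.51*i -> [-7.71, -1.2, 5.31, 11.82, 18.33]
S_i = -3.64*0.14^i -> [-3.64, -0.51, -0.07, -0.01, -0.0]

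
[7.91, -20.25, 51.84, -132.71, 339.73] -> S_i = 7.91*(-2.56)^i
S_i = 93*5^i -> [93, 465, 2325, 11625, 58125]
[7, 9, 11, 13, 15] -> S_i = 7 + 2*i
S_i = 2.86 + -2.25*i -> [2.86, 0.61, -1.64, -3.89, -6.14]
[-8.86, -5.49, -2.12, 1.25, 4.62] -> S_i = -8.86 + 3.37*i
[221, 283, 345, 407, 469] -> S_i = 221 + 62*i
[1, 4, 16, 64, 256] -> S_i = 1*4^i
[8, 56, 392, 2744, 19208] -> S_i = 8*7^i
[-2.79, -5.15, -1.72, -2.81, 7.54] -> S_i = Random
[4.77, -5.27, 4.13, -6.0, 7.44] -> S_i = Random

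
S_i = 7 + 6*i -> [7, 13, 19, 25, 31]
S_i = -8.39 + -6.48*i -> [-8.39, -14.87, -21.35, -27.83, -34.31]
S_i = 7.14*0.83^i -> [7.14, 5.93, 4.92, 4.08, 3.39]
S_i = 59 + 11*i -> [59, 70, 81, 92, 103]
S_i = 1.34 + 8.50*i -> [1.34, 9.84, 18.34, 26.84, 35.34]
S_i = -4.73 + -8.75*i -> [-4.73, -13.48, -22.23, -30.98, -39.73]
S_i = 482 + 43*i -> [482, 525, 568, 611, 654]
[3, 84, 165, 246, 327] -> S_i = 3 + 81*i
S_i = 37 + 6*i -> [37, 43, 49, 55, 61]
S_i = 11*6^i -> [11, 66, 396, 2376, 14256]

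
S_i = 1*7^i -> [1, 7, 49, 343, 2401]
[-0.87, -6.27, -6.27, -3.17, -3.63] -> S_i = Random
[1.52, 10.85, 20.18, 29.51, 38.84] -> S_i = 1.52 + 9.33*i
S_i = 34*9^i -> [34, 306, 2754, 24786, 223074]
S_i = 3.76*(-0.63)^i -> [3.76, -2.37, 1.49, -0.94, 0.59]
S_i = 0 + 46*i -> [0, 46, 92, 138, 184]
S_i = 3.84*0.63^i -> [3.84, 2.42, 1.52, 0.96, 0.6]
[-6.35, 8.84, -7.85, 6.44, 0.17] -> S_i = Random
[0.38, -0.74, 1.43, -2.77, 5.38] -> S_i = 0.38*(-1.94)^i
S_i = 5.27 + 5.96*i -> [5.27, 11.23, 17.19, 23.15, 29.11]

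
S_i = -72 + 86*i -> [-72, 14, 100, 186, 272]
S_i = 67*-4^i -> [67, -268, 1072, -4288, 17152]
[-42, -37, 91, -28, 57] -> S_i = Random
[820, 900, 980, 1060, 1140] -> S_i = 820 + 80*i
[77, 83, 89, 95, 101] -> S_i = 77 + 6*i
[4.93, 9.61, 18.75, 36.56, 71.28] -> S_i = 4.93*1.95^i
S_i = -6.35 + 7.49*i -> [-6.35, 1.14, 8.63, 16.12, 23.61]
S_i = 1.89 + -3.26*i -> [1.89, -1.37, -4.63, -7.89, -11.15]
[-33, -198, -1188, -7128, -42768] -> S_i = -33*6^i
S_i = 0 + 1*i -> [0, 1, 2, 3, 4]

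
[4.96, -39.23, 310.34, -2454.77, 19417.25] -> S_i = 4.96*(-7.91)^i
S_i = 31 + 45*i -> [31, 76, 121, 166, 211]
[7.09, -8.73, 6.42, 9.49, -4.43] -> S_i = Random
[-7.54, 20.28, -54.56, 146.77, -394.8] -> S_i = -7.54*(-2.69)^i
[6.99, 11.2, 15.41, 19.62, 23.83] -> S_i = 6.99 + 4.21*i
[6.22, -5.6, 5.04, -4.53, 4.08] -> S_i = 6.22*(-0.90)^i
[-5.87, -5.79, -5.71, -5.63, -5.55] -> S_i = -5.87 + 0.08*i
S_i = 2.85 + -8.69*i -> [2.85, -5.84, -14.53, -23.22, -31.91]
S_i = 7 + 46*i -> [7, 53, 99, 145, 191]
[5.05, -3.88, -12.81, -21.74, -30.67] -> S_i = 5.05 + -8.93*i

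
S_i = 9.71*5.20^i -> [9.71, 50.49, 262.56, 1365.3, 7099.58]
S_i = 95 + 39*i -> [95, 134, 173, 212, 251]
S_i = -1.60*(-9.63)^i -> [-1.6, 15.41, -148.38, 1428.89, -13760.21]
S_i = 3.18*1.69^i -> [3.18, 5.37, 9.08, 15.35, 25.94]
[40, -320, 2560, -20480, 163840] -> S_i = 40*-8^i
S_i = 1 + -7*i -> [1, -6, -13, -20, -27]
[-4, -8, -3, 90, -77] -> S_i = Random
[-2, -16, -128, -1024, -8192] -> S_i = -2*8^i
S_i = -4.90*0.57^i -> [-4.9, -2.79, -1.59, -0.91, -0.52]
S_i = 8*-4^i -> [8, -32, 128, -512, 2048]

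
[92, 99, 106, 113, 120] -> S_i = 92 + 7*i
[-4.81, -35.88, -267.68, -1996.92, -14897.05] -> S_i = -4.81*7.46^i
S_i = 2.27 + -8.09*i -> [2.27, -5.82, -13.91, -22.0, -30.09]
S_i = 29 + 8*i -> [29, 37, 45, 53, 61]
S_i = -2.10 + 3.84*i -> [-2.1, 1.74, 5.58, 9.42, 13.26]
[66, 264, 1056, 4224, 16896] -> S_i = 66*4^i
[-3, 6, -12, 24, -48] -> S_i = -3*-2^i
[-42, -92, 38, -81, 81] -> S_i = Random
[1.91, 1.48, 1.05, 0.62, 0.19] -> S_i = 1.91 + -0.43*i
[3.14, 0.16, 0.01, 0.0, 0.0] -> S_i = 3.14*0.05^i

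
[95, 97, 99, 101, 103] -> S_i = 95 + 2*i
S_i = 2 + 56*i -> [2, 58, 114, 170, 226]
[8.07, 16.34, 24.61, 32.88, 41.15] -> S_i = 8.07 + 8.27*i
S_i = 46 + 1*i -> [46, 47, 48, 49, 50]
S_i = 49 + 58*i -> [49, 107, 165, 223, 281]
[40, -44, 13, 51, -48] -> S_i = Random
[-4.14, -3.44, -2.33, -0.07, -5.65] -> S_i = Random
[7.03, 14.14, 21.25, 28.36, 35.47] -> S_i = 7.03 + 7.11*i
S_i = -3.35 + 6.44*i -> [-3.35, 3.09, 9.53, 15.97, 22.41]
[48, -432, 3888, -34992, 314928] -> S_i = 48*-9^i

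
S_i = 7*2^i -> [7, 14, 28, 56, 112]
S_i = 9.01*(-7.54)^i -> [9.01, -67.94, 512.23, -3862.24, 29121.26]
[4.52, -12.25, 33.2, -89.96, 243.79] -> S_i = 4.52*(-2.71)^i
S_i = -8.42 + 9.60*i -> [-8.42, 1.18, 10.78, 20.38, 29.98]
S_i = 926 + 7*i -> [926, 933, 940, 947, 954]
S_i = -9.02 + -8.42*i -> [-9.02, -17.44, -25.86, -34.28, -42.7]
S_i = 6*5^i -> [6, 30, 150, 750, 3750]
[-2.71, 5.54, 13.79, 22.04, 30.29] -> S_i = -2.71 + 8.25*i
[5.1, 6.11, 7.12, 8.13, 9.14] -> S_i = 5.10 + 1.01*i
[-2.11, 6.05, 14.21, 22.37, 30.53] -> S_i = -2.11 + 8.16*i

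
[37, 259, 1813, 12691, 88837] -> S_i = 37*7^i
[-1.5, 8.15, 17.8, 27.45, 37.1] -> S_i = -1.50 + 9.65*i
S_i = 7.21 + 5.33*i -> [7.21, 12.54, 17.87, 23.2, 28.53]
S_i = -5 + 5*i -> [-5, 0, 5, 10, 15]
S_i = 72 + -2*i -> [72, 70, 68, 66, 64]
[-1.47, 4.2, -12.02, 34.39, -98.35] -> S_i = -1.47*(-2.86)^i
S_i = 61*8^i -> [61, 488, 3904, 31232, 249856]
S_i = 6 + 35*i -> [6, 41, 76, 111, 146]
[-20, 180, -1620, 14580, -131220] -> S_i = -20*-9^i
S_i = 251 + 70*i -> [251, 321, 391, 461, 531]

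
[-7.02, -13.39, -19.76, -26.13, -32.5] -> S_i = -7.02 + -6.37*i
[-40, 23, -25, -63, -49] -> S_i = Random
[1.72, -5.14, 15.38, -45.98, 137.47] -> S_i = 1.72*(-2.99)^i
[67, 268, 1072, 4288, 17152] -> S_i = 67*4^i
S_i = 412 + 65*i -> [412, 477, 542, 607, 672]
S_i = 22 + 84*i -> [22, 106, 190, 274, 358]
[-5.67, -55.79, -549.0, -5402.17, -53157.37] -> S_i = -5.67*9.84^i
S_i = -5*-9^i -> [-5, 45, -405, 3645, -32805]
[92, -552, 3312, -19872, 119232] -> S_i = 92*-6^i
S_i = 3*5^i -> [3, 15, 75, 375, 1875]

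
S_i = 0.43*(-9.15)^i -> [0.43, -3.93, 36.0, -329.41, 3014.07]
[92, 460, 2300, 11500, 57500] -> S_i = 92*5^i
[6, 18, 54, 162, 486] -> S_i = 6*3^i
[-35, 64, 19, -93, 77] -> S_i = Random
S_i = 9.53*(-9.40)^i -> [9.53, -89.58, 842.07, -7915.47, 74405.38]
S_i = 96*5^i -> [96, 480, 2400, 12000, 60000]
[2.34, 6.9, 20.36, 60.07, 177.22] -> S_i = 2.34*2.95^i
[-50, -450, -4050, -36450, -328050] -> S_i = -50*9^i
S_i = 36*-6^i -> [36, -216, 1296, -7776, 46656]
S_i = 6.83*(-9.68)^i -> [6.83, -66.11, 639.99, -6195.08, 59968.35]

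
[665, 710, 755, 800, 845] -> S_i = 665 + 45*i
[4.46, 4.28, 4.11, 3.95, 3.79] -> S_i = 4.46*0.96^i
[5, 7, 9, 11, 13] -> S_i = 5 + 2*i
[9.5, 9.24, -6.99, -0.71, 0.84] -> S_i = Random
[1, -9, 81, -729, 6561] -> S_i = 1*-9^i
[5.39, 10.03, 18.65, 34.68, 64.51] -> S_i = 5.39*1.86^i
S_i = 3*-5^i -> [3, -15, 75, -375, 1875]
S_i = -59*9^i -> [-59, -531, -4779, -43011, -387099]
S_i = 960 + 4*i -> [960, 964, 968, 972, 976]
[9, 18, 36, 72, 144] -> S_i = 9*2^i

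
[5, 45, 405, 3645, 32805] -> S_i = 5*9^i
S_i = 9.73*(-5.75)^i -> [9.73, -55.95, 321.7, -1849.76, 10636.14]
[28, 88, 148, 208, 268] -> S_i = 28 + 60*i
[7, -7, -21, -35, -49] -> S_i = 7 + -14*i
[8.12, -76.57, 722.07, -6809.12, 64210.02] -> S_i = 8.12*(-9.43)^i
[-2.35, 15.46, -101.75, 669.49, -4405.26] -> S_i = -2.35*(-6.58)^i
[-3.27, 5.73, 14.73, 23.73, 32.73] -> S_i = -3.27 + 9.00*i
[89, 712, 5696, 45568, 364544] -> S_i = 89*8^i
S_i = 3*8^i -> [3, 24, 192, 1536, 12288]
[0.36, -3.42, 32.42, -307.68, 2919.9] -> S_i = 0.36*(-9.49)^i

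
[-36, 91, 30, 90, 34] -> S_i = Random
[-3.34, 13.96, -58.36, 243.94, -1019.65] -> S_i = -3.34*(-4.18)^i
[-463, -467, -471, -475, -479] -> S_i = -463 + -4*i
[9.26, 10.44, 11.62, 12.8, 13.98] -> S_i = 9.26 + 1.18*i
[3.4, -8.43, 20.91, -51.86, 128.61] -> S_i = 3.40*(-2.48)^i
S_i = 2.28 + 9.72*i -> [2.28, 12.0, 21.72, 31.44, 41.16]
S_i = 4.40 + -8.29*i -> [4.4, -3.89, -12.18, -20.47, -28.76]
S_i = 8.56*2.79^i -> [8.56, 23.88, 66.63, 185.9, 518.67]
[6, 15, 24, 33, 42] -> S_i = 6 + 9*i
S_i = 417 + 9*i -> [417, 426, 435, 444, 453]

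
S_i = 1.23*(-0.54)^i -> [1.23, -0.66, 0.36, -0.19, 0.1]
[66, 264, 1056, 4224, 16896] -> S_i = 66*4^i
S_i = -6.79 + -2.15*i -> [-6.79, -8.94, -11.09, -13.24, -15.39]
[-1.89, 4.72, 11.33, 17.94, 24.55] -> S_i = -1.89 + 6.61*i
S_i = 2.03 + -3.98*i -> [2.03, -1.95, -5.93, -9.91, -13.89]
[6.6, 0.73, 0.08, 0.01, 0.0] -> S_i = 6.60*0.11^i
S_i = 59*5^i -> [59, 295, 1475, 7375, 36875]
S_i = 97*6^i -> [97, 582, 3492, 20952, 125712]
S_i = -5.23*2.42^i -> [-5.23, -12.66, -30.63, -74.12, -179.38]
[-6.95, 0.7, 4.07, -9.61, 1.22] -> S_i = Random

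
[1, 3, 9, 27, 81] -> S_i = 1*3^i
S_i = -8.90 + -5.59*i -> [-8.9, -14.49, -20.08, -25.67, -31.26]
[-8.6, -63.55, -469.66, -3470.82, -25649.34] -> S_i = -8.60*7.39^i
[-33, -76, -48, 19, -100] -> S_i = Random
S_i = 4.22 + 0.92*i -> [4.22, 5.14, 6.06, 6.98, 7.9]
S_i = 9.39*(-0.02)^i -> [9.39, -0.19, 0.0, -0.0, 0.0]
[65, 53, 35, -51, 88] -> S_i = Random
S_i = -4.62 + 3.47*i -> [-4.62, -1.15, 2.32, 5.79, 9.26]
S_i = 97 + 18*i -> [97, 115, 133, 151, 169]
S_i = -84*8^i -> [-84, -672, -5376, -43008, -344064]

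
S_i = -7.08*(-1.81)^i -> [-7.08, 12.81, -23.19, 41.98, -75.99]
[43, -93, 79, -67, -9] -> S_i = Random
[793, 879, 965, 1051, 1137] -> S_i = 793 + 86*i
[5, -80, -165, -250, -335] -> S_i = 5 + -85*i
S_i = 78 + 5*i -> [78, 83, 88, 93, 98]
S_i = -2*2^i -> [-2, -4, -8, -16, -32]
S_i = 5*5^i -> [5, 25, 125, 625, 3125]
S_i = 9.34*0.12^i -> [9.34, 1.12, 0.13, 0.02, 0.0]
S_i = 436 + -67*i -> [436, 369, 302, 235, 168]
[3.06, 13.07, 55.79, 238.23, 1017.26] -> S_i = 3.06*4.27^i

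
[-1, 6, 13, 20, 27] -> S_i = -1 + 7*i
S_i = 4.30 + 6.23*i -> [4.3, 10.53, 16.76, 22.99, 29.22]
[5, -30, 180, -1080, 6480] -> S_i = 5*-6^i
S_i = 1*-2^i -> [1, -2, 4, -8, 16]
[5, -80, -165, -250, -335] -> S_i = 5 + -85*i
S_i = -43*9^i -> [-43, -387, -3483, -31347, -282123]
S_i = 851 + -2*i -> [851, 849, 847, 845, 843]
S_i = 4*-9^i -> [4, -36, 324, -2916, 26244]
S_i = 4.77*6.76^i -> [4.77, 32.25, 217.98, 1473.53, 9961.05]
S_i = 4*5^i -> [4, 20, 100, 500, 2500]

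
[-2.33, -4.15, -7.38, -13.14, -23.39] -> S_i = -2.33*1.78^i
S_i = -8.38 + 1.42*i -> [-8.38, -6.96, -5.54, -4.12, -2.7]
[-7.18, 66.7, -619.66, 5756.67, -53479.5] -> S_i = -7.18*(-9.29)^i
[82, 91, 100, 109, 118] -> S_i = 82 + 9*i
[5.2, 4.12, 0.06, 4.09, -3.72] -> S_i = Random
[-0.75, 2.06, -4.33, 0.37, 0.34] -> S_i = Random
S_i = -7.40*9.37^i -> [-7.4, -69.34, -649.7, -6087.66, -57041.39]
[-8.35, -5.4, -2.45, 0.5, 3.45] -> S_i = -8.35 + 2.95*i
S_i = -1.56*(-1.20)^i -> [-1.56, 1.87, -2.25, 2.7, -3.23]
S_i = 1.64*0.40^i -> [1.64, 0.66, 0.26, 0.1, 0.04]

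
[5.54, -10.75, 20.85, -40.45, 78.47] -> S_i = 5.54*(-1.94)^i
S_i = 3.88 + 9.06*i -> [3.88, 12.94, 22.0, 31.06, 40.12]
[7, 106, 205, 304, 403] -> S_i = 7 + 99*i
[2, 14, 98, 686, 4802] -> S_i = 2*7^i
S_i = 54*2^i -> [54, 108, 216, 432, 864]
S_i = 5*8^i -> [5, 40, 320, 2560, 20480]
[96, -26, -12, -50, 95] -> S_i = Random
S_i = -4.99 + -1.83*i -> [-4.99, -6.82, -8.65, -10.48, -12.31]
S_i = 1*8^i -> [1, 8, 64, 512, 4096]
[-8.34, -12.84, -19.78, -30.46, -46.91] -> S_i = -8.34*1.54^i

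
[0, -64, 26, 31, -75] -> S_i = Random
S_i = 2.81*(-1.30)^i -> [2.81, -3.65, 4.75, -6.17, 8.03]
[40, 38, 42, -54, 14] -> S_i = Random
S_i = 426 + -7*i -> [426, 419, 412, 405, 398]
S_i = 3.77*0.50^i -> [3.77, 1.88, 0.94, 0.47, 0.24]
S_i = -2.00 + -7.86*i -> [-2.0, -9.86, -17.72, -25.58, -33.44]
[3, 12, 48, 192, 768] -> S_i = 3*4^i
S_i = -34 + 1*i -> [-34, -33, -32, -31, -30]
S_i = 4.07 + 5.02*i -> [4.07, 9.09, 14.11, 19.13, 24.15]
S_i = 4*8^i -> [4, 32, 256, 2048, 16384]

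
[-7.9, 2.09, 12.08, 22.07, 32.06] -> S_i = -7.90 + 9.99*i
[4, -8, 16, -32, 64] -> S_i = 4*-2^i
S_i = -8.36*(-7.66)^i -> [-8.36, 64.04, -490.53, 3757.44, -28782.03]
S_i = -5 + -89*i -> [-5, -94, -183, -272, -361]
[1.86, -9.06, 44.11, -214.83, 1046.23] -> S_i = 1.86*(-4.87)^i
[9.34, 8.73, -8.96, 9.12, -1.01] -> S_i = Random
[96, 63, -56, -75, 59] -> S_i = Random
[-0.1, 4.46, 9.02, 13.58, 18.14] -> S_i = -0.10 + 4.56*i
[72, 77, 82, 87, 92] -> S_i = 72 + 5*i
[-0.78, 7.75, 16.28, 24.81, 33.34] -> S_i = -0.78 + 8.53*i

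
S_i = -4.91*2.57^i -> [-4.91, -12.62, -32.43, -83.35, -214.2]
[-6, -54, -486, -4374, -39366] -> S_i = -6*9^i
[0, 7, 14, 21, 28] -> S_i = 0 + 7*i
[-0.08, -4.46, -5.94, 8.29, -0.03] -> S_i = Random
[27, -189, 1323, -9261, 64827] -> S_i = 27*-7^i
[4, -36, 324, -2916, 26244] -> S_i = 4*-9^i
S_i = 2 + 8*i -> [2, 10, 18, 26, 34]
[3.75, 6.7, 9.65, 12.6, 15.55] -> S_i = 3.75 + 2.95*i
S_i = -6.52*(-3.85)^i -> [-6.52, 25.1, -96.64, 372.07, -1432.49]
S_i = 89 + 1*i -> [89, 90, 91, 92, 93]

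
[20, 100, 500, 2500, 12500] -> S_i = 20*5^i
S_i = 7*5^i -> [7, 35, 175, 875, 4375]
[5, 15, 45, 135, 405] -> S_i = 5*3^i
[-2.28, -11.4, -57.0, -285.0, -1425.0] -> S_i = -2.28*5.00^i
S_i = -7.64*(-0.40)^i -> [-7.64, 3.06, -1.22, 0.49, -0.2]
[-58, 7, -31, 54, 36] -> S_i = Random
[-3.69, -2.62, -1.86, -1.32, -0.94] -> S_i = -3.69*0.71^i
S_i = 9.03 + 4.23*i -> [9.03, 13.26, 17.49, 21.72, 25.95]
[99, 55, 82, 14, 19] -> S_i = Random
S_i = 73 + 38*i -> [73, 111, 149, 187, 225]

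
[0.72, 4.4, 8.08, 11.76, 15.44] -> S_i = 0.72 + 3.68*i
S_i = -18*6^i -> [-18, -108, -648, -3888, -23328]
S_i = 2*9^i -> [2, 18, 162, 1458, 13122]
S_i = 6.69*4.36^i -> [6.69, 29.17, 127.17, 554.48, 2417.53]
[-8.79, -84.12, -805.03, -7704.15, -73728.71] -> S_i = -8.79*9.57^i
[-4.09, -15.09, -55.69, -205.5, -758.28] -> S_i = -4.09*3.69^i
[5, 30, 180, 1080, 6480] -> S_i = 5*6^i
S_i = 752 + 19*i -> [752, 771, 790, 809, 828]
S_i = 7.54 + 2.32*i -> [7.54, 9.86, 12.18, 14.5, 16.82]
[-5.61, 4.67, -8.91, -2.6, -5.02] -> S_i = Random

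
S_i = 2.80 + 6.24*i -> [2.8, 9.04, 15.28, 21.52, 27.76]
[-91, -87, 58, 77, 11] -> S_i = Random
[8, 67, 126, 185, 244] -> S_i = 8 + 59*i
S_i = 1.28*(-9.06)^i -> [1.28, -11.6, 105.07, -951.91, 8624.28]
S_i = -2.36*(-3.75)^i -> [-2.36, 8.85, -33.19, 124.45, -466.7]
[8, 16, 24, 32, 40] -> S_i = 8 + 8*i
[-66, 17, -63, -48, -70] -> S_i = Random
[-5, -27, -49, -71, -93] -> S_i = -5 + -22*i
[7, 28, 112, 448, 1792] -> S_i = 7*4^i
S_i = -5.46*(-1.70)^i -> [-5.46, 9.28, -15.78, 26.82, -45.6]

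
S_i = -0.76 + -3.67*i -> [-0.76, -4.43, -8.1, -11.77, -15.44]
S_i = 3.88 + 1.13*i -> [3.88, 5.01, 6.14, 7.27, 8.4]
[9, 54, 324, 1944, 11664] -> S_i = 9*6^i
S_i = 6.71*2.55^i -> [6.71, 17.11, 43.63, 111.26, 283.72]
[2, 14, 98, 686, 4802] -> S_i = 2*7^i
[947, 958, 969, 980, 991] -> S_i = 947 + 11*i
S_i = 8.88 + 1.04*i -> [8.88, 9.92, 10.96, 12.0, 13.04]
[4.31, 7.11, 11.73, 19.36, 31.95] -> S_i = 4.31*1.65^i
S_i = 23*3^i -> [23, 69, 207, 621, 1863]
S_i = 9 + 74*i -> [9, 83, 157, 231, 305]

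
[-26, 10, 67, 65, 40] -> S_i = Random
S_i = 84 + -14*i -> [84, 70, 56, 42, 28]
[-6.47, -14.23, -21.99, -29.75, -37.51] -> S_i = -6.47 + -7.76*i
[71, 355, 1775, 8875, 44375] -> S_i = 71*5^i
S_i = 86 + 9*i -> [86, 95, 104, 113, 122]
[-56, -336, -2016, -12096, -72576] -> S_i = -56*6^i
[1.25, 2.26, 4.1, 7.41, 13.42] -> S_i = 1.25*1.81^i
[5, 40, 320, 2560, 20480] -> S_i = 5*8^i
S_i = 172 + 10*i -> [172, 182, 192, 202, 212]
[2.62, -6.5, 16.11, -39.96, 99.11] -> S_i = 2.62*(-2.48)^i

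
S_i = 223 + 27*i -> [223, 250, 277, 304, 331]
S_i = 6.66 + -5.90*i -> [6.66, 0.76, -5.14, -11.04, -16.94]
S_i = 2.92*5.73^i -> [2.92, 16.73, 95.87, 549.35, 3147.76]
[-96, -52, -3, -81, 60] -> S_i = Random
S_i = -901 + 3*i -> [-901, -898, -895, -892, -889]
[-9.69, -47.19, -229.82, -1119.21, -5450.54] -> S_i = -9.69*4.87^i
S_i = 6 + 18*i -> [6, 24, 42, 60, 78]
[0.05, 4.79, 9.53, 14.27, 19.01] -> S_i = 0.05 + 4.74*i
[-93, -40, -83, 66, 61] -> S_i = Random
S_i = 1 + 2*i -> [1, 3, 5, 7, 9]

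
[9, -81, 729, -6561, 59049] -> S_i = 9*-9^i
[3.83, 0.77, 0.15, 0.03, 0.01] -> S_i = 3.83*0.20^i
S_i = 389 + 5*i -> [389, 394, 399, 404, 409]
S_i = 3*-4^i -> [3, -12, 48, -192, 768]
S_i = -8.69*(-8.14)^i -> [-8.69, 70.74, -575.8, 4686.98, -38152.01]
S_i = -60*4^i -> [-60, -240, -960, -3840, -15360]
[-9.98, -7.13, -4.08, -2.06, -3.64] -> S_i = Random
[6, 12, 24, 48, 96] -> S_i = 6*2^i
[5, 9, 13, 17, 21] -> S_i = 5 + 4*i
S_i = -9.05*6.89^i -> [-9.05, -62.35, -429.62, -2960.1, -20395.08]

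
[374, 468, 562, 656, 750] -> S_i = 374 + 94*i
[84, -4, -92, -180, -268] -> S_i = 84 + -88*i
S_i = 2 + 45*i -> [2, 47, 92, 137, 182]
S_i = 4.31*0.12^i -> [4.31, 0.52, 0.06, 0.01, 0.0]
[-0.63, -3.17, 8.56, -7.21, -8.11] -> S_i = Random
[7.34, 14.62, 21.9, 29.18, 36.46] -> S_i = 7.34 + 7.28*i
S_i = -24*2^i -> [-24, -48, -96, -192, -384]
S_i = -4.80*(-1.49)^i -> [-4.8, 7.15, -10.66, 15.88, -23.66]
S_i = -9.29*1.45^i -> [-9.29, -13.47, -19.53, -28.32, -41.07]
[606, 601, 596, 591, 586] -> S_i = 606 + -5*i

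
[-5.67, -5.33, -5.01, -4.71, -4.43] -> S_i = -5.67*0.94^i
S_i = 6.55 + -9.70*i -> [6.55, -3.15, -12.85, -22.55, -32.25]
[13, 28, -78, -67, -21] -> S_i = Random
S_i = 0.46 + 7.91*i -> [0.46, 8.37, 16.28, 24.19, 32.1]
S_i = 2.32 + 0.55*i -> [2.32, 2.87, 3.42, 3.97, 4.52]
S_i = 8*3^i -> [8, 24, 72, 216, 648]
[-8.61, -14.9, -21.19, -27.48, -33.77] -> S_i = -8.61 + -6.29*i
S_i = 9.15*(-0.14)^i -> [9.15, -1.28, 0.18, -0.03, 0.0]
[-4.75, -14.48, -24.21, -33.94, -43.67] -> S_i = -4.75 + -9.73*i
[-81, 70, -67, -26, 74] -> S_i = Random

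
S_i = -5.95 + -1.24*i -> [-5.95, -7.19, -8.43, -9.67, -10.91]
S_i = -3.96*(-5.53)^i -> [-3.96, 21.9, -121.1, 669.69, -3703.36]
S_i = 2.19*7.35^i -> [2.19, 16.1, 118.31, 869.57, 6391.36]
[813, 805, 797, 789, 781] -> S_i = 813 + -8*i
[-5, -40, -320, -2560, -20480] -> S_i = -5*8^i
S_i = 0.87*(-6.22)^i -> [0.87, -5.41, 33.66, -209.36, 1302.21]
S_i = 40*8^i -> [40, 320, 2560, 20480, 163840]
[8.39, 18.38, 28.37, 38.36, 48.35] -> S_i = 8.39 + 9.99*i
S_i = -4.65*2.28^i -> [-4.65, -10.6, -24.17, -55.11, -125.66]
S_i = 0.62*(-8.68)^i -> [0.62, -5.38, 46.71, -405.46, 3519.42]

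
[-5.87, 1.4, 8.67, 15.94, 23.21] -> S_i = -5.87 + 7.27*i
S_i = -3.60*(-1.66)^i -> [-3.6, 5.98, -9.92, 16.47, -27.34]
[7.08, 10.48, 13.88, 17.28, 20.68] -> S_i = 7.08 + 3.40*i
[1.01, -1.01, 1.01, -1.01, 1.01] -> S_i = 1.01*(-1.00)^i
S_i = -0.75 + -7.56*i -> [-0.75, -8.31, -15.87, -23.43, -30.99]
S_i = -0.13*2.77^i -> [-0.13, -0.36, -1.0, -2.76, -7.65]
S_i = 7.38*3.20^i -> [7.38, 23.62, 75.57, 241.83, 773.85]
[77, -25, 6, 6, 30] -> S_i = Random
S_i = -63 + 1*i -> [-63, -62, -61, -60, -59]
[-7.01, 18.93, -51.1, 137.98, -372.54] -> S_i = -7.01*(-2.70)^i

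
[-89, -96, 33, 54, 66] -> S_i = Random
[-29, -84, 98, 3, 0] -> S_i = Random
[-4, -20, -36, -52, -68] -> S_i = -4 + -16*i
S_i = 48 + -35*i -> [48, 13, -22, -57, -92]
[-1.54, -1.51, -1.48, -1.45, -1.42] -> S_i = -1.54 + 0.03*i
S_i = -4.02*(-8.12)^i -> [-4.02, 32.64, -265.06, 2152.26, -17476.33]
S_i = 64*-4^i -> [64, -256, 1024, -4096, 16384]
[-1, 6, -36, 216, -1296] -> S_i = -1*-6^i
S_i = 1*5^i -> [1, 5, 25, 125, 625]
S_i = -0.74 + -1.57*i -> [-0.74, -2.31, -3.88, -5.45, -7.02]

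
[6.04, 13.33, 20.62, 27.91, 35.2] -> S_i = 6.04 + 7.29*i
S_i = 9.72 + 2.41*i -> [9.72, 12.13, 14.54, 16.95, 19.36]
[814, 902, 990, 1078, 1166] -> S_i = 814 + 88*i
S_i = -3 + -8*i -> [-3, -11, -19, -27, -35]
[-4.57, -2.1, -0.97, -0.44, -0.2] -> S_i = -4.57*0.46^i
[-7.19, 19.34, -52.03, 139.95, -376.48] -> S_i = -7.19*(-2.69)^i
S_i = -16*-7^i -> [-16, 112, -784, 5488, -38416]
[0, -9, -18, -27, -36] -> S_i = 0 + -9*i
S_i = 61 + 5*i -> [61, 66, 71, 76, 81]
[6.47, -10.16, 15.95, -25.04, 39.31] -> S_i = 6.47*(-1.57)^i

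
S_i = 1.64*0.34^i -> [1.64, 0.56, 0.19, 0.06, 0.02]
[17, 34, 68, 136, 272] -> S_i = 17*2^i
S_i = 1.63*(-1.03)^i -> [1.63, -1.68, 1.73, -1.78, 1.83]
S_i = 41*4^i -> [41, 164, 656, 2624, 10496]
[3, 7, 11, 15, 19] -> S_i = 3 + 4*i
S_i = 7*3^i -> [7, 21, 63, 189, 567]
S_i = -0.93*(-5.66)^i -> [-0.93, 5.26, -29.79, 168.63, -954.44]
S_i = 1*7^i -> [1, 7, 49, 343, 2401]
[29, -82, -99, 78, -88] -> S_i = Random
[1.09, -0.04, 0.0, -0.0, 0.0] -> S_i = 1.09*(-0.04)^i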